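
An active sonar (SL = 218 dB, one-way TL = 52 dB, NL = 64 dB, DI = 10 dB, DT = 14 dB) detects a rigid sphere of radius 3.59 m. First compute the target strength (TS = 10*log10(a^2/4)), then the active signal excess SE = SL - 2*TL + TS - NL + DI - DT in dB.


Step 1: TS = 10*log10(3.59^2/4) = 5.08 dB
Step 2: SE = SL - 2*TL + TS - NL + DI - DT = 218 - 2*52 + (5.08) - 64 + 10 - 14 = 51.08

51.08 dB


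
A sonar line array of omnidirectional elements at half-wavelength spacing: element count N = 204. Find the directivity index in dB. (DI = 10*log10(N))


23.1 dB


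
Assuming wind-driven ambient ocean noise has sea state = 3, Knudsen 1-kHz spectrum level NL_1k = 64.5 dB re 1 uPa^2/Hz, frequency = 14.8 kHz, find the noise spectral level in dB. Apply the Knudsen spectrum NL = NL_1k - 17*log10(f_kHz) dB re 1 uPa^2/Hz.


NL = NL_1k - 17*log10(f_kHz) = 64.5 - 17*log10(14.8) = 64.5 - (19.89) = 44.61

44.61 dB


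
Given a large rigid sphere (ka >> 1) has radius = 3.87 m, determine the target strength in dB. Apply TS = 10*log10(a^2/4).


TS = 10*log10(3.87^2 / 4) = 10*log10(3.744225) = 5.73

5.73 dB


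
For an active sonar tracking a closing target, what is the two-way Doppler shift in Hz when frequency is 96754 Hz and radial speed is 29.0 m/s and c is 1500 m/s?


fd = 2*f*v/c = 2 * 96754 * 29.0 / 1500 = 3741.15

3741.15 Hz


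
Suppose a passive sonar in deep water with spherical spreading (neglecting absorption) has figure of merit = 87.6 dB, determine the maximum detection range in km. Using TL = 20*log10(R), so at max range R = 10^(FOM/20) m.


At max range FOM = TL, so 20*log10(R) = 87.6
R = 10^(87.6/20) = 23988.33 m = 23.99 km

23.99 km


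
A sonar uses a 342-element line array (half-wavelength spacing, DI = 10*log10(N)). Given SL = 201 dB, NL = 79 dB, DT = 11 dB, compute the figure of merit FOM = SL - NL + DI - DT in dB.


136.34 dB


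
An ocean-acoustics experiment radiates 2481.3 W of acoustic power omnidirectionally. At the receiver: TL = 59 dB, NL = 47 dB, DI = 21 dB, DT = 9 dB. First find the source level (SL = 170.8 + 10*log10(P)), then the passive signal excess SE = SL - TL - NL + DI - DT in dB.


Step 1: SL = 170.8 + 10*log10(2481.3) = 204.75 dB
Step 2: SE = SL - TL - NL + DI - DT = 204.75 - 59 - 47 + 21 - 9 = 110.75

110.75 dB


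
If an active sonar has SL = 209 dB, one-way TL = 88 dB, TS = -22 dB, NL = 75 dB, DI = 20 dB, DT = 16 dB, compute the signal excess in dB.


SE = SL - 2*TL + TS - NL + DI - DT = 209 - 2*88 + (-22) - 75 + 20 - 16 = -60

-60 dB


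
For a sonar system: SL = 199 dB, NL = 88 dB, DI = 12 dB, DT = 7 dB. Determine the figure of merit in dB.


116 dB


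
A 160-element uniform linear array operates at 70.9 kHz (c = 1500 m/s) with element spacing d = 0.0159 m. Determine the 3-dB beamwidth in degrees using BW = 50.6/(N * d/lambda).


0.42 deg


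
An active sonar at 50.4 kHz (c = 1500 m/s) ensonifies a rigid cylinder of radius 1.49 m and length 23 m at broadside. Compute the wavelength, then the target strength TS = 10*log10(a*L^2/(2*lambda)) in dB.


Step 1: lambda = c/f = 1500/50400 = 0.02976 m
Step 2: TS = 10*log10(a*L^2/(2*lambda)) = 10*log10(1.49*23^2/(2*0.02976)) = 41.22

41.22 dB


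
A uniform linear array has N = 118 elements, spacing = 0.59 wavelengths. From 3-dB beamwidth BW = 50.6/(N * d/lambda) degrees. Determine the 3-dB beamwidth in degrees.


BW = 50.6 / (118 * 0.59) = 50.6 / 69.62 = 0.73

0.73 deg


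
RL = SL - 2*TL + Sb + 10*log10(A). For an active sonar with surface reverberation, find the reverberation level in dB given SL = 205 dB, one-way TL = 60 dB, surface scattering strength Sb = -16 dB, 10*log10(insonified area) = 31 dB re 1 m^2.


RL = SL - 2*TL + Sb + 10*log10(A) = 205 - 2*60 + (-16) + 31 = 100

100 dB


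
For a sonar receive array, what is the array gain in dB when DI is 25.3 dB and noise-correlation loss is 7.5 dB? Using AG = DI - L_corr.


17.8 dB


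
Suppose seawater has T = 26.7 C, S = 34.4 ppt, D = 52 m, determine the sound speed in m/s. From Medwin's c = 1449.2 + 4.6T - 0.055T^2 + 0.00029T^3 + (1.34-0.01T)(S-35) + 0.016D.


1538.52 m/s


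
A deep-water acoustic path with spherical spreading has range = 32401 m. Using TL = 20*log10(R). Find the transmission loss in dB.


90.21 dB


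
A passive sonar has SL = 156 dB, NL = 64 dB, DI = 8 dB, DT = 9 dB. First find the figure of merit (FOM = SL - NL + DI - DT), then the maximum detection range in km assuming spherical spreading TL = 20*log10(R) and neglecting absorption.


Step 1: FOM = SL - NL + DI - DT = 156 - 64 + 8 - 9 = 91 dB
Step 2: at max range FOM = TL = 20*log10(R), so R = 10^(91/20) = 35481.34 m = 35.48 km

35.48 km


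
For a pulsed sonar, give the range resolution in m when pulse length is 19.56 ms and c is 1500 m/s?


dR = c*tau/2 = 1500 * 19.56e-3 / 2 = 14.67

14.67 m


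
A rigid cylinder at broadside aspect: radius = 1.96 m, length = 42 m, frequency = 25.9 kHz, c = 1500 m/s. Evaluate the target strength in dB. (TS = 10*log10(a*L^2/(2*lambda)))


44.75 dB


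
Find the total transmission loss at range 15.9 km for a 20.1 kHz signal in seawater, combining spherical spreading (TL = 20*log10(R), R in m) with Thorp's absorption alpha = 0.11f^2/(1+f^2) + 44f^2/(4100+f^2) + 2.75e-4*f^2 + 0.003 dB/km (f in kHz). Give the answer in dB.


Step 1 (Thorp): alpha = 0.11*404.01/(1+404.01) + 44*404.01/(4100+404.01) + 2.75e-4*404.01 + 0.003 = 4.1706 dB/km
Step 2: TL_spread = 20*log10(15900) = 84.03 dB
Step 3: TL_abs = alpha*R = 4.1706 * 15.9 = 66.31 dB
Step 4: TL_total = 84.03 + 66.31 = 150.34

150.34 dB


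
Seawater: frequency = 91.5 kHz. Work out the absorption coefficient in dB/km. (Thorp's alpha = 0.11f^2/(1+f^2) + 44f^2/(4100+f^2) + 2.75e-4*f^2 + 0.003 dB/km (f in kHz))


31.951 dB/km


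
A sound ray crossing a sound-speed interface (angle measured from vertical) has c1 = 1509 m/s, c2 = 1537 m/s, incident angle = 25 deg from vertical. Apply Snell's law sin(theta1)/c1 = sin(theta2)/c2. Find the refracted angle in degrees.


sin(theta2) = (c2/c1)*sin(theta1) = (1537/1509)*sin(25 deg) = 0.43046
theta2 = arcsin(0.43046) = 25.5

25.5 deg


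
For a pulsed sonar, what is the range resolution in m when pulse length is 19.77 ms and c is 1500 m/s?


14.8275 m


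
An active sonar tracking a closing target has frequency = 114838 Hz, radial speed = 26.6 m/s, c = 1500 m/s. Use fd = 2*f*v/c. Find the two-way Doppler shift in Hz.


fd = 2*f*v/c = 2 * 114838 * 26.6 / 1500 = 4072.92

4072.92 Hz


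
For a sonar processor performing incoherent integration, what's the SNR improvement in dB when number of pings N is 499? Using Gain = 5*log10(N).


13.49 dB


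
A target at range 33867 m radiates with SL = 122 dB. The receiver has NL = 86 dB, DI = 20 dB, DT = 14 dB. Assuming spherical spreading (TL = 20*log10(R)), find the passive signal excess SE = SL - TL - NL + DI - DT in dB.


Step 1: TL = 20*log10(33867) = 90.6 dB
Step 2: SE = 122 - 90.6 - 86 + 20 - 14 = -48.6

-48.6 dB


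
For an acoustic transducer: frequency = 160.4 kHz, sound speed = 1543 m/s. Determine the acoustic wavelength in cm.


0.96 cm


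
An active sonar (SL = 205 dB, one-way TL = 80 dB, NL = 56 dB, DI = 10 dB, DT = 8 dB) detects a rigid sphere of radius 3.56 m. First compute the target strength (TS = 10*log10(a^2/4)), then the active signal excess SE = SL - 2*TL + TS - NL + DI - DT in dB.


Step 1: TS = 10*log10(3.56^2/4) = 5.01 dB
Step 2: SE = SL - 2*TL + TS - NL + DI - DT = 205 - 2*80 + (5.01) - 56 + 10 - 8 = -3.99

-3.99 dB


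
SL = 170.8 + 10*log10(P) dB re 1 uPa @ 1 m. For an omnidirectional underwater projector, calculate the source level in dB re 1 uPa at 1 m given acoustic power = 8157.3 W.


SL = 170.8 + 10*log10(8157.3) = 170.8 + 39.12 = 209.92

209.92 dB


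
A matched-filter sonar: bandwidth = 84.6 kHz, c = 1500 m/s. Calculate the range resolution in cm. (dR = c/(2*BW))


dR = c/(2*BW) = 1500 / (2 * 84.6e3) = 0.0089 m = 0.89 cm

0.89 cm


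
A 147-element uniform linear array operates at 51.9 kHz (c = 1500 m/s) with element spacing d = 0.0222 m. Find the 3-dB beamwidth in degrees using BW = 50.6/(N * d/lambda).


Step 1: lambda = 1500/51900 = 0.0289 m
Step 2: d/lambda = 0.0222/0.0289 = 0.7682
Step 3: BW = 50.6/(N * d/lambda) = 50.6/(147 * 0.7682) = 0.45

0.45 deg


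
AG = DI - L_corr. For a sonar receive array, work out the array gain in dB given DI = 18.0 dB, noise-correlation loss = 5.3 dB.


AG = DI - L_corr = 18.0 - 5.3 = 12.7

12.7 dB


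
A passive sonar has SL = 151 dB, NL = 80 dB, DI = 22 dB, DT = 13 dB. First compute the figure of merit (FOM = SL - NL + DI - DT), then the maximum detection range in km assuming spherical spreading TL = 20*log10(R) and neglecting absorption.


Step 1: FOM = SL - NL + DI - DT = 151 - 80 + 22 - 13 = 80 dB
Step 2: at max range FOM = TL = 20*log10(R), so R = 10^(80/20) = 10000.0 m = 10.0 km

10.0 km


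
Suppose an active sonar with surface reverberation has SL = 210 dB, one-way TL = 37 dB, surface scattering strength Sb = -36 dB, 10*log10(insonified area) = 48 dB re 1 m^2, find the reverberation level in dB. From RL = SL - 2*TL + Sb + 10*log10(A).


RL = SL - 2*TL + Sb + 10*log10(A) = 210 - 2*37 + (-36) + 48 = 148

148 dB


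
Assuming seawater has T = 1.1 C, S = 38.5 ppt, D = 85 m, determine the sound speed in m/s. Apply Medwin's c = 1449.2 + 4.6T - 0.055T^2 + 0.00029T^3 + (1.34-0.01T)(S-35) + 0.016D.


c = 1449.2 + 4.6*1.1 - 0.055*1.1^2 + 0.00029*1.1^3 + (1.34 - 0.01*1.1)*(38.5 - 35) + 0.016*85 = 1460.21

1460.21 m/s


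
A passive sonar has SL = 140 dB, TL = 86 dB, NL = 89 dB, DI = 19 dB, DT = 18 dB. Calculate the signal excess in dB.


SE = SL - TL - NL + DI - DT = 140 - 86 - 89 + 19 - 18 = -34

-34 dB


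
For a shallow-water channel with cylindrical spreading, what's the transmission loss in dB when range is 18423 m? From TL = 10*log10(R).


TL = 10*log10(18423) = 42.65

42.65 dB


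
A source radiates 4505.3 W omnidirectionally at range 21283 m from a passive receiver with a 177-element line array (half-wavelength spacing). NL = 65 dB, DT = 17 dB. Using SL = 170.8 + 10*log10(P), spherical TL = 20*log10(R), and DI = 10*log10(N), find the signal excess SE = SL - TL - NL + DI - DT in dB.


61.26 dB


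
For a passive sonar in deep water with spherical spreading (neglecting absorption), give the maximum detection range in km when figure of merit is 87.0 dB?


At max range FOM = TL, so 20*log10(R) = 87.0
R = 10^(87.0/20) = 22387.21 m = 22.39 km

22.39 km


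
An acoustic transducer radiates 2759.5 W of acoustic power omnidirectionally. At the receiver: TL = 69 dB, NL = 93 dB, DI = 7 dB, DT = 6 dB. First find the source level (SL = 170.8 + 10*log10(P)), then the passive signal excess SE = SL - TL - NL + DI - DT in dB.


Step 1: SL = 170.8 + 10*log10(2759.5) = 205.21 dB
Step 2: SE = SL - TL - NL + DI - DT = 205.21 - 69 - 93 + 7 - 6 = 44.21

44.21 dB


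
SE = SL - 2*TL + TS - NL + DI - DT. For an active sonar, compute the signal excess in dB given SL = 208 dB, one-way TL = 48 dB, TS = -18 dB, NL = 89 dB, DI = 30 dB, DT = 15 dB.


SE = SL - 2*TL + TS - NL + DI - DT = 208 - 2*48 + (-18) - 89 + 30 - 15 = 20

20 dB


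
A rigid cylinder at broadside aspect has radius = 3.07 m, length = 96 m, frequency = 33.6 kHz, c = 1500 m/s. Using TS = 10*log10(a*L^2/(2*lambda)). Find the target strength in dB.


55.01 dB


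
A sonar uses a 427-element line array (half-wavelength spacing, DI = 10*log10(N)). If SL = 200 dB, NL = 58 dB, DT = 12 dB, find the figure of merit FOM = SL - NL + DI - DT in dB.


Step 1: DI = 10*log10(427) = 26.3 dB
Step 2: FOM = SL - NL + DI - DT = 200 - 58 + 26.3 - 12 = 156.3

156.3 dB


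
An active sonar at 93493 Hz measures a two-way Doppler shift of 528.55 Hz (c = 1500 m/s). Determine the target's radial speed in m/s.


From fd = 2*f*v/c, v = c*fd/(2*f) = 1500 * 528.55 / (2*93493) = 4.24

4.24 m/s


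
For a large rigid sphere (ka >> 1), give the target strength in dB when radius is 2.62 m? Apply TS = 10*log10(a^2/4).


2.35 dB


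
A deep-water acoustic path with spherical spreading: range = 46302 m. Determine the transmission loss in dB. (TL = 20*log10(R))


93.31 dB


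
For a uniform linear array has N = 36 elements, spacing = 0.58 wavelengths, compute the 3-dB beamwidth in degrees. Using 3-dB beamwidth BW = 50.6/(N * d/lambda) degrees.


BW = 50.6 / (36 * 0.58) = 50.6 / 20.88 = 2.42

2.42 deg


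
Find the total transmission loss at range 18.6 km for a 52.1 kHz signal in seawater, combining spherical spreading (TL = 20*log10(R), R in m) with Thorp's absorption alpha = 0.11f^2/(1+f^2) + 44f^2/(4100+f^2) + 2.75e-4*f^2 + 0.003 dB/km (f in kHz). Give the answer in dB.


Step 1 (Thorp): alpha = 0.11*2714.41/(1+2714.41) + 44*2714.41/(4100+2714.41) + 2.75e-4*2714.41 + 0.003 = 18.3861 dB/km
Step 2: TL_spread = 20*log10(18600) = 85.39 dB
Step 3: TL_abs = alpha*R = 18.3861 * 18.6 = 341.98 dB
Step 4: TL_total = 85.39 + 341.98 = 427.37

427.37 dB


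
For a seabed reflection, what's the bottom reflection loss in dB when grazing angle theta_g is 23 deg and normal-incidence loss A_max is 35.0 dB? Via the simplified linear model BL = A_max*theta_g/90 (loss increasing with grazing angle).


BL = A_max * theta_g / 90 = 35.0 * 23 / 90 = 8.94

8.94 dB


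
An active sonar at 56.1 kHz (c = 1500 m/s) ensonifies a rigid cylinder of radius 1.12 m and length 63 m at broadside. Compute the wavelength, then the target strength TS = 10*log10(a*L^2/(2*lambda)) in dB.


Step 1: lambda = c/f = 1500/56100 = 0.02674 m
Step 2: TS = 10*log10(a*L^2/(2*lambda)) = 10*log10(1.12*63^2/(2*0.02674)) = 49.2

49.2 dB


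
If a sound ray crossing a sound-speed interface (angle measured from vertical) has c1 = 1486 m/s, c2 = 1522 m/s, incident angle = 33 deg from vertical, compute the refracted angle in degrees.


sin(theta2) = (c2/c1)*sin(theta1) = (1522/1486)*sin(33 deg) = 0.55783
theta2 = arcsin(0.55783) = 33.91

33.91 deg


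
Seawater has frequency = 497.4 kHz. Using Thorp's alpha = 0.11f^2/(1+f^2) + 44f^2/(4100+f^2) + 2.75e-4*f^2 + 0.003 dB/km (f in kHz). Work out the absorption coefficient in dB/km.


f^2 = 247406.76
alpha = 0.11*247406.76/(1+247406.76) + 44*247406.76/(4100+247406.76) + 2.75e-4*247406.76 + 0.003 = 111.433

111.433 dB/km


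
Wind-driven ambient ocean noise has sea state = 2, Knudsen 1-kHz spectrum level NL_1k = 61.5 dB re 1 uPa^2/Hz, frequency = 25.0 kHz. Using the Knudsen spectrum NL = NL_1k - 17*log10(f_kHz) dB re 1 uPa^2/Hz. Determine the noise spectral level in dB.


37.74 dB


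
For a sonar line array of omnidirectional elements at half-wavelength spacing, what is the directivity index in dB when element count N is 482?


DI = 10*log10(482) = 26.83

26.83 dB


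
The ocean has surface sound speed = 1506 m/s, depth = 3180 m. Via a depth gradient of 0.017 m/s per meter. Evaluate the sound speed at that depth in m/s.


c = 1506 + 0.017 * 3180 = 1560.06

1560.06 m/s


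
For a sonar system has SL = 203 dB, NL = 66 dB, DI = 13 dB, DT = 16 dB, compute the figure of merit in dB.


134 dB


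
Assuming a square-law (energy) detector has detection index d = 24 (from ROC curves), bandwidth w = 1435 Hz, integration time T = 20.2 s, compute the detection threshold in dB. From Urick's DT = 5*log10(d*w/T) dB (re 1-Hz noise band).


16.16 dB


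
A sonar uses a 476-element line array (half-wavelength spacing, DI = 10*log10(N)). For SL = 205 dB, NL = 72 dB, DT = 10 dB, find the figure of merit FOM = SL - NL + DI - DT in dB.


Step 1: DI = 10*log10(476) = 26.78 dB
Step 2: FOM = SL - NL + DI - DT = 205 - 72 + 26.78 - 10 = 149.78

149.78 dB


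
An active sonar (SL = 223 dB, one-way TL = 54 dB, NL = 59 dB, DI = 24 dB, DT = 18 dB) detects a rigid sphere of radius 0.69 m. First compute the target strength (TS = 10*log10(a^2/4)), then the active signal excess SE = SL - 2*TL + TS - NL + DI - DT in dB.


Step 1: TS = 10*log10(0.69^2/4) = -9.24 dB
Step 2: SE = SL - 2*TL + TS - NL + DI - DT = 223 - 2*54 + (-9.24) - 59 + 24 - 18 = 52.76

52.76 dB


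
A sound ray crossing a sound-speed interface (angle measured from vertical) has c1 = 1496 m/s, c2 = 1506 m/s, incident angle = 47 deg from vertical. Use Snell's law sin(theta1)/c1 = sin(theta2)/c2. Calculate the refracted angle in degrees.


47.41 deg


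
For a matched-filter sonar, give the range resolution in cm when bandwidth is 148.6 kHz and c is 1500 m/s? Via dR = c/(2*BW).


dR = c/(2*BW) = 1500 / (2 * 148.6e3) = 0.005 m = 0.5 cm

0.5 cm


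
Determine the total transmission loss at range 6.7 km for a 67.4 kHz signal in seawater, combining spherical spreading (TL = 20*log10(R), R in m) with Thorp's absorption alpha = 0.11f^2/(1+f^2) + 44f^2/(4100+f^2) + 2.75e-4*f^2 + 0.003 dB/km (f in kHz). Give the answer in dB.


Step 1 (Thorp): alpha = 0.11*4542.76/(1+4542.76) + 44*4542.76/(4100+4542.76) + 2.75e-4*4542.76 + 0.003 = 24.4893 dB/km
Step 2: TL_spread = 20*log10(6700) = 76.52 dB
Step 3: TL_abs = alpha*R = 24.4893 * 6.7 = 164.08 dB
Step 4: TL_total = 76.52 + 164.08 = 240.6

240.6 dB


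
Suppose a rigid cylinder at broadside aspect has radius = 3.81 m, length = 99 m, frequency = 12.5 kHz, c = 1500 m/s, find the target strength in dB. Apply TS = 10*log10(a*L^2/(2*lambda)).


lambda = 1500/12500 = 0.12 m
TS = 10*log10(3.81*99^2/(2*0.12)) = 51.92

51.92 dB


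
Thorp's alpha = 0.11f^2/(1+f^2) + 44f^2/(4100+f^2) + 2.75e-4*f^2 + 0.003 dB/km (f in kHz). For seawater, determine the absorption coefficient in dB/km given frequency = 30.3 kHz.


f^2 = 918.09
alpha = 0.11*918.09/(1+918.09) + 44*918.09/(4100+918.09) + 2.75e-4*918.09 + 0.003 = 8.415

8.415 dB/km


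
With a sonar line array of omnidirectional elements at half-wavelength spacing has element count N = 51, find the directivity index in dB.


DI = 10*log10(51) = 17.08

17.08 dB


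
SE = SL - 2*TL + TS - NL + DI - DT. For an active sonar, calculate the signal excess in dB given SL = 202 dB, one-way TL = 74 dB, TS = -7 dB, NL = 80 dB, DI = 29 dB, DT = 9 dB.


-13 dB


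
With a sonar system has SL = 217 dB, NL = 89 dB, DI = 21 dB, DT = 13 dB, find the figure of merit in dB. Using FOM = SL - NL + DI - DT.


FOM = SL - NL + DI - DT = 217 - 89 + 21 - 13 = 136

136 dB


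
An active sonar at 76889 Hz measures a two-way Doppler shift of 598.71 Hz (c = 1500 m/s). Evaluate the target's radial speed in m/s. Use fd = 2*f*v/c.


From fd = 2*f*v/c, v = c*fd/(2*f) = 1500 * 598.71 / (2*76889) = 5.84

5.84 m/s


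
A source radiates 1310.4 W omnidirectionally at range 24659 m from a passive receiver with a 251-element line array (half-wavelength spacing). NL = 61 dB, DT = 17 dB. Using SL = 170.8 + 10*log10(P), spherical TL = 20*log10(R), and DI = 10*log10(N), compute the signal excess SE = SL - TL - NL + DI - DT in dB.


60.13 dB


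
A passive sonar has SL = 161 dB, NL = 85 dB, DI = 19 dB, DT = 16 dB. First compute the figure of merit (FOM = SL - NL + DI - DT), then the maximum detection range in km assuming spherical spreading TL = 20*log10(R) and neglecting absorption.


Step 1: FOM = SL - NL + DI - DT = 161 - 85 + 19 - 16 = 79 dB
Step 2: at max range FOM = TL = 20*log10(R), so R = 10^(79/20) = 8912.51 m = 8.91 km

8.91 km


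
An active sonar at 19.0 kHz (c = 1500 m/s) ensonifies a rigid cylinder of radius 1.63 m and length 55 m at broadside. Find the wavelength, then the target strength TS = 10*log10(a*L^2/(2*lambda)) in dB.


Step 1: lambda = c/f = 1500/19000 = 0.07895 m
Step 2: TS = 10*log10(a*L^2/(2*lambda)) = 10*log10(1.63*55^2/(2*0.07895)) = 44.95

44.95 dB


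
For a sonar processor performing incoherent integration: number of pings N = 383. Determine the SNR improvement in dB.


Gain = 5*log10(383) = 12.92

12.92 dB


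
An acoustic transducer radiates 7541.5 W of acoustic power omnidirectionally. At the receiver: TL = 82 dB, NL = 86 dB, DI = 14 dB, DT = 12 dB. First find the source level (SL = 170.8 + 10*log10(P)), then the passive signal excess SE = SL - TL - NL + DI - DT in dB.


Step 1: SL = 170.8 + 10*log10(7541.5) = 209.57 dB
Step 2: SE = SL - TL - NL + DI - DT = 209.57 - 82 - 86 + 14 - 12 = 43.57

43.57 dB


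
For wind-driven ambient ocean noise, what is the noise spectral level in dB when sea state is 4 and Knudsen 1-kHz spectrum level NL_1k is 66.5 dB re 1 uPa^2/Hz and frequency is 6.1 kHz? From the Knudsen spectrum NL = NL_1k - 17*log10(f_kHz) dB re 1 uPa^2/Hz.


NL = NL_1k - 17*log10(f_kHz) = 66.5 - 17*log10(6.1) = 66.5 - (13.35) = 53.15

53.15 dB


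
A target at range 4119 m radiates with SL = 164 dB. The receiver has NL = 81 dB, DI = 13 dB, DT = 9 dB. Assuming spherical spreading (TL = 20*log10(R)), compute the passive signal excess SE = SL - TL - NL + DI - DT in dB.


Step 1: TL = 20*log10(4119) = 72.3 dB
Step 2: SE = 164 - 72.3 - 81 + 13 - 9 = 14.7

14.7 dB


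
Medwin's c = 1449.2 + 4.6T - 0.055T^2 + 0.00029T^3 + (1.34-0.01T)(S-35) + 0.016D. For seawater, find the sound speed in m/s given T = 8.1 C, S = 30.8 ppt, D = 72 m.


c = 1449.2 + 4.6*8.1 - 0.055*8.1^2 + 0.00029*8.1^3 + (1.34 - 0.01*8.1)*(30.8 - 35) + 0.016*72 = 1478.87

1478.87 m/s


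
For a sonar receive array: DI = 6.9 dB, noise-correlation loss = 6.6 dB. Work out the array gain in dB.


AG = DI - L_corr = 6.9 - 6.6 = 0.3

0.3 dB


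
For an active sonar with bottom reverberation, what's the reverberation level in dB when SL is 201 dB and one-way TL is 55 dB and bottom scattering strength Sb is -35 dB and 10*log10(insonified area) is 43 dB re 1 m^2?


RL = SL - 2*TL + Sb + 10*log10(A) = 201 - 2*55 + (-35) + 43 = 99

99 dB


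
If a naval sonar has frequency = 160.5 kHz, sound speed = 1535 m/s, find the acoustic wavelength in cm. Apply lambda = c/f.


lambda = c/f = 1535 / 160500 = 0.0096 m = 0.96 cm

0.96 cm


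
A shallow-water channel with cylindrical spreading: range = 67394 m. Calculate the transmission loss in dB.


48.29 dB


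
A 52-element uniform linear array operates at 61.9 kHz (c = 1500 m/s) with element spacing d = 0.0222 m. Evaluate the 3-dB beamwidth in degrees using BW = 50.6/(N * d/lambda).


Step 1: lambda = 1500/61900 = 0.02423 m
Step 2: d/lambda = 0.0222/0.02423 = 0.9162
Step 3: BW = 50.6/(N * d/lambda) = 50.6/(52 * 0.9162) = 1.06

1.06 deg


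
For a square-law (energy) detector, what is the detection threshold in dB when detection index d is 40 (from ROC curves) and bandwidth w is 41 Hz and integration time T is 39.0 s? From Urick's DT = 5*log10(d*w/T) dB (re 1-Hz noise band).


8.12 dB


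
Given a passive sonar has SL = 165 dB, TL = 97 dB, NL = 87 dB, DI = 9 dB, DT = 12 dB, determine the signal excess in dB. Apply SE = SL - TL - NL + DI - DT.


SE = SL - TL - NL + DI - DT = 165 - 97 - 87 + 9 - 12 = -22

-22 dB


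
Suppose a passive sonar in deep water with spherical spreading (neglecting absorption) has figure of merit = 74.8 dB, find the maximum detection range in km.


5.5 km


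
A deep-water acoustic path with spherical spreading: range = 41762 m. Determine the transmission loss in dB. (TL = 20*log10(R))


TL = 20*log10(41762) = 92.42

92.42 dB


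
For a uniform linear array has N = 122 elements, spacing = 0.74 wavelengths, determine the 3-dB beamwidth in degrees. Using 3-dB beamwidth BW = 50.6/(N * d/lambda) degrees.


BW = 50.6 / (122 * 0.74) = 50.6 / 90.28 = 0.56

0.56 deg


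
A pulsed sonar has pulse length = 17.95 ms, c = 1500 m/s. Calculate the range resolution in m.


13.4625 m


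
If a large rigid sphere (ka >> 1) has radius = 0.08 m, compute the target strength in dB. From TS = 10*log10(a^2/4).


-27.96 dB


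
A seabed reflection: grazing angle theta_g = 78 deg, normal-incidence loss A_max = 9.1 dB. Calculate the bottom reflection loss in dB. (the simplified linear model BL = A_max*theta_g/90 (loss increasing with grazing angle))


7.89 dB


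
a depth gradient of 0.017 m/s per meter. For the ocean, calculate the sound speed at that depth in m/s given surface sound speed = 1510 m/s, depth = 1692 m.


c = 1510 + 0.017 * 1692 = 1538.764

1538.764 m/s


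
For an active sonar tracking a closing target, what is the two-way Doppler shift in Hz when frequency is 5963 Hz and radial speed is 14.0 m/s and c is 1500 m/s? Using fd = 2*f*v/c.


111.31 Hz


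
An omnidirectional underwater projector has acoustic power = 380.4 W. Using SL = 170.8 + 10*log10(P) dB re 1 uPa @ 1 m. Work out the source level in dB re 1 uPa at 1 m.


196.6 dB


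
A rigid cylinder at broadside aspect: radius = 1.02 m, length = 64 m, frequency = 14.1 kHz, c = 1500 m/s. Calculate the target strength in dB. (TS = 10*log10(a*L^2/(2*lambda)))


42.93 dB


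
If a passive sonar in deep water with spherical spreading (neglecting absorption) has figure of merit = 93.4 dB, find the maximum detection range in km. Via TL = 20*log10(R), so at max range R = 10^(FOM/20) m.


At max range FOM = TL, so 20*log10(R) = 93.4
R = 10^(93.4/20) = 46773.51 m = 46.77 km

46.77 km


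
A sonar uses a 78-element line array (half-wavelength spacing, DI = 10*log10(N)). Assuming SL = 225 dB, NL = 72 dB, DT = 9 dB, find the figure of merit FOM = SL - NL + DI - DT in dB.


Step 1: DI = 10*log10(78) = 18.92 dB
Step 2: FOM = SL - NL + DI - DT = 225 - 72 + 18.92 - 9 = 162.92

162.92 dB


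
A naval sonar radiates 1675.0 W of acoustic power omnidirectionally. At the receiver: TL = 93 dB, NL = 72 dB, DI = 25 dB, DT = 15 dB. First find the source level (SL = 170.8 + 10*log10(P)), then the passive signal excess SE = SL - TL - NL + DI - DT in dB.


Step 1: SL = 170.8 + 10*log10(1675.0) = 203.04 dB
Step 2: SE = SL - TL - NL + DI - DT = 203.04 - 93 - 72 + 25 - 15 = 48.04

48.04 dB


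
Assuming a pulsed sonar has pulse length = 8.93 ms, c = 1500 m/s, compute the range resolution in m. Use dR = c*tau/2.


dR = c*tau/2 = 1500 * 8.93e-3 / 2 = 6.6975

6.6975 m


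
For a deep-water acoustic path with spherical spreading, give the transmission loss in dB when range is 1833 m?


65.26 dB


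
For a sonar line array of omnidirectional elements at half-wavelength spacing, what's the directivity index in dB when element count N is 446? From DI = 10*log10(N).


26.49 dB


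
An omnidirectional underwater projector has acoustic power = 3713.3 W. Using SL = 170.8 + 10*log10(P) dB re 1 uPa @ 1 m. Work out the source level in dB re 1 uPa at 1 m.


SL = 170.8 + 10*log10(3713.3) = 170.8 + 35.7 = 206.5

206.5 dB


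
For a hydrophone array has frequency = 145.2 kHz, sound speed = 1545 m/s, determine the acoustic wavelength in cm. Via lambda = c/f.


lambda = c/f = 1545 / 145200 = 0.0106 m = 1.06 cm

1.06 cm


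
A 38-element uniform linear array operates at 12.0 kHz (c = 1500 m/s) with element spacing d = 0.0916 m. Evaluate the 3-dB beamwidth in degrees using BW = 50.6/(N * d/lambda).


Step 1: lambda = 1500/12000 = 0.125 m
Step 2: d/lambda = 0.0916/0.125 = 0.7328
Step 3: BW = 50.6/(N * d/lambda) = 50.6/(38 * 0.7328) = 1.82

1.82 deg


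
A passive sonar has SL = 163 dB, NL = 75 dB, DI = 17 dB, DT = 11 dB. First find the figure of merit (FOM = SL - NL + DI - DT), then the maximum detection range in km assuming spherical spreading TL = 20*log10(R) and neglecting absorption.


Step 1: FOM = SL - NL + DI - DT = 163 - 75 + 17 - 11 = 94 dB
Step 2: at max range FOM = TL = 20*log10(R), so R = 10^(94/20) = 50118.72 m = 50.12 km

50.12 km


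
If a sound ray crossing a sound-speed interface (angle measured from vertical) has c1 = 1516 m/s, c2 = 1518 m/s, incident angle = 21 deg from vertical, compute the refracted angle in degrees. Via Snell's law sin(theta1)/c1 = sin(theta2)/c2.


21.03 deg


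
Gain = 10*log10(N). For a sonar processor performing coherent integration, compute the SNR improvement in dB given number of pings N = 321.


Gain = 10*log10(321) = 25.07

25.07 dB


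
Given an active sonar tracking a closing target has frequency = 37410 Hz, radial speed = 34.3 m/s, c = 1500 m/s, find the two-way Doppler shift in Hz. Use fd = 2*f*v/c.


fd = 2*f*v/c = 2 * 37410 * 34.3 / 1500 = 1710.88

1710.88 Hz


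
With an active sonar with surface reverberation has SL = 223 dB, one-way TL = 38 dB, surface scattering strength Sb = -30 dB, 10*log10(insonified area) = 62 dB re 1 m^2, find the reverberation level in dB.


RL = SL - 2*TL + Sb + 10*log10(A) = 223 - 2*38 + (-30) + 62 = 179

179 dB


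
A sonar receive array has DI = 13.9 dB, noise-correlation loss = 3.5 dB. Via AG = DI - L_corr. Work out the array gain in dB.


AG = DI - L_corr = 13.9 - 3.5 = 10.4

10.4 dB


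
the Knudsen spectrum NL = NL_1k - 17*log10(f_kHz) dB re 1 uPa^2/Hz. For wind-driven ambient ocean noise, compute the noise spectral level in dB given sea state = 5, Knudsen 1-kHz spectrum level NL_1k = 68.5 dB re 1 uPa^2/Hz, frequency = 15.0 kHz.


NL = NL_1k - 17*log10(f_kHz) = 68.5 - 17*log10(15.0) = 68.5 - (19.99) = 48.51

48.51 dB


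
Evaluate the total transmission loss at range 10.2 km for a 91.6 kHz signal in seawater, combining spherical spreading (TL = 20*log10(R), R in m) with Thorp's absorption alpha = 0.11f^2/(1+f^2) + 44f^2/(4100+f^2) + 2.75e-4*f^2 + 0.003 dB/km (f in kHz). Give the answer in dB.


406.34 dB


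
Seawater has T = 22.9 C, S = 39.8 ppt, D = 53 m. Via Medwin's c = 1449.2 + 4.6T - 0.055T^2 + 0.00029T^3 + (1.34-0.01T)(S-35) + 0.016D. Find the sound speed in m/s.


c = 1449.2 + 4.6*22.9 - 0.055*22.9^2 + 0.00029*22.9^3 + (1.34 - 0.01*22.9)*(39.8 - 35) + 0.016*53 = 1535.36

1535.36 m/s


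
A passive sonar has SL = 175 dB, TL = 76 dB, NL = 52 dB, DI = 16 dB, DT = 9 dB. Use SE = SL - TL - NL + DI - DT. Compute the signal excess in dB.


SE = SL - TL - NL + DI - DT = 175 - 76 - 52 + 16 - 9 = 54

54 dB


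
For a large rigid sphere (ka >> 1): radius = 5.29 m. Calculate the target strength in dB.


TS = 10*log10(5.29^2 / 4) = 10*log10(6.996025) = 8.45

8.45 dB


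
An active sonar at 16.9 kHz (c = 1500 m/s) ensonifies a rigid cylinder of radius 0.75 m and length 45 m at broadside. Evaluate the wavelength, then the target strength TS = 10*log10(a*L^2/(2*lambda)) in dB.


Step 1: lambda = c/f = 1500/16900 = 0.08876 m
Step 2: TS = 10*log10(a*L^2/(2*lambda)) = 10*log10(0.75*45^2/(2*0.08876)) = 39.32

39.32 dB


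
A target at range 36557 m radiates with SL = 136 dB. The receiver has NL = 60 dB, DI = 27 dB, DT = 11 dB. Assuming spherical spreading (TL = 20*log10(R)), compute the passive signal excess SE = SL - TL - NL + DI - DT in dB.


Step 1: TL = 20*log10(36557) = 91.26 dB
Step 2: SE = 136 - 91.26 - 60 + 27 - 11 = 0.74

0.74 dB


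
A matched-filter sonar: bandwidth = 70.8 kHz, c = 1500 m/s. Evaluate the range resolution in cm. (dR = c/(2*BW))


dR = c/(2*BW) = 1500 / (2 * 70.8e3) = 0.0106 m = 1.06 cm

1.06 cm


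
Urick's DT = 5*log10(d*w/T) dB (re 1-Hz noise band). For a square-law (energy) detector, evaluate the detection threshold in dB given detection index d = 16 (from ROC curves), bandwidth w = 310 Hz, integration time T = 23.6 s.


DT = 5*log10(d*w/T) = 5*log10(16 * 310 / 23.6) = 5*log10(210.17) = 11.61

11.61 dB


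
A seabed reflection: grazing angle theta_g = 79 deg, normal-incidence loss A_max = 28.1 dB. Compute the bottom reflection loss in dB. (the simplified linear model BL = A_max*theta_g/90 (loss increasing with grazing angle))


BL = A_max * theta_g / 90 = 28.1 * 79 / 90 = 24.67

24.67 dB


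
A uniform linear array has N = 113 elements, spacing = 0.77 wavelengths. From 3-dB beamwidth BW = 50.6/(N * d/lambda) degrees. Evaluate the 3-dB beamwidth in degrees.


BW = 50.6 / (113 * 0.77) = 50.6 / 87.01 = 0.58

0.58 deg


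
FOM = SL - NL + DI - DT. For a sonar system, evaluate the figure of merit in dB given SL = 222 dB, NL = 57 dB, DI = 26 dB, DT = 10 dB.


FOM = SL - NL + DI - DT = 222 - 57 + 26 - 10 = 181

181 dB


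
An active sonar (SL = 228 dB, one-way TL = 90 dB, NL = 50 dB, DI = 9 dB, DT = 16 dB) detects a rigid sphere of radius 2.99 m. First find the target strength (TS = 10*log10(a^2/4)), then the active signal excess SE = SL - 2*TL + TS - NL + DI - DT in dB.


Step 1: TS = 10*log10(2.99^2/4) = 3.49 dB
Step 2: SE = SL - 2*TL + TS - NL + DI - DT = 228 - 2*90 + (3.49) - 50 + 9 - 16 = -5.51

-5.51 dB


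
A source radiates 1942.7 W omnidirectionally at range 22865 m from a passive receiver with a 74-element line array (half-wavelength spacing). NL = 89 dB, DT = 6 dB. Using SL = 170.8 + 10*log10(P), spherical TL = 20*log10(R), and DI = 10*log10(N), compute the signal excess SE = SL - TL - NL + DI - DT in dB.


Step 1: SL = 170.8 + 10*log10(1942.7) = 203.68 dB
Step 2: TL = 20*log10(22865) = 87.18 dB
Step 3: DI = 10*log10(74) = 18.69 dB
Step 4: SE = SL - TL - NL + DI - DT = 203.68 - 87.18 - 89 + 18.69 - 6 = 40.19

40.19 dB


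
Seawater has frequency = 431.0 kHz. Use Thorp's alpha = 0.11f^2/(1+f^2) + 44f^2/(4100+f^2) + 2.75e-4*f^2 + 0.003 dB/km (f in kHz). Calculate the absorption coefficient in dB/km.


94.247 dB/km


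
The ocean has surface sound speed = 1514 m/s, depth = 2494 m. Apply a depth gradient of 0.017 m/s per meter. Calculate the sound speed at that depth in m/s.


c = 1514 + 0.017 * 2494 = 1556.398

1556.398 m/s


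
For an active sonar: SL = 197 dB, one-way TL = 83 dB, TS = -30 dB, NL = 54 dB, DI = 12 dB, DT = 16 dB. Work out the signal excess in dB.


-57 dB


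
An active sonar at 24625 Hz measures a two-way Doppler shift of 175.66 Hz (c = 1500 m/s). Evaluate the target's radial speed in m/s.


From fd = 2*f*v/c, v = c*fd/(2*f) = 1500 * 175.66 / (2*24625) = 5.35

5.35 m/s


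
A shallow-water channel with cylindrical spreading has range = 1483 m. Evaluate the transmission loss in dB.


TL = 10*log10(1483) = 31.71

31.71 dB


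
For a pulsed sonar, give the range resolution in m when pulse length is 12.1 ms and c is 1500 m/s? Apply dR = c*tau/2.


9.075 m


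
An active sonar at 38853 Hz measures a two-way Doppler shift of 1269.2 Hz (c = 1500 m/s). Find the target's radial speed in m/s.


From fd = 2*f*v/c, v = c*fd/(2*f) = 1500 * 1269.2 / (2*38853) = 24.5

24.5 m/s


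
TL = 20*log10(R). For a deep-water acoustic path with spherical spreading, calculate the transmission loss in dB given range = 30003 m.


TL = 20*log10(30003) = 89.54

89.54 dB


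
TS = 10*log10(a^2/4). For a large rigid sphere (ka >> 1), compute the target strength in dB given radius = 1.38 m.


-3.22 dB


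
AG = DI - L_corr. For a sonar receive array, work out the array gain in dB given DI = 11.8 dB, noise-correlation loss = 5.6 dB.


6.2 dB


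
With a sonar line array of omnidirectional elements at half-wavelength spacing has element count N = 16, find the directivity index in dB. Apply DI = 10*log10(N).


DI = 10*log10(16) = 12.04

12.04 dB


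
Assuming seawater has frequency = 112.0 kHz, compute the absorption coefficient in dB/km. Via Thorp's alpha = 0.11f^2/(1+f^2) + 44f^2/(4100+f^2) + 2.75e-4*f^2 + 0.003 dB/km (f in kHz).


36.724 dB/km


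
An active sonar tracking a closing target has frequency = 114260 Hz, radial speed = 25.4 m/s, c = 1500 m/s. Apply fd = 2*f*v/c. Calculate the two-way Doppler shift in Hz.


3869.61 Hz


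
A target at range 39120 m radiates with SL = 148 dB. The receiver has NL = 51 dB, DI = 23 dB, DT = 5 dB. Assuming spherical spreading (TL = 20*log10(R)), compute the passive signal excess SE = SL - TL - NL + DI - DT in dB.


23.15 dB


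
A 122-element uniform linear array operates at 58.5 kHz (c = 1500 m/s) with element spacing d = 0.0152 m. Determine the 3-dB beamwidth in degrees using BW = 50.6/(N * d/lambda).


Step 1: lambda = 1500/58500 = 0.02564 m
Step 2: d/lambda = 0.0152/0.02564 = 0.5928
Step 3: BW = 50.6/(N * d/lambda) = 50.6/(122 * 0.5928) = 0.7

0.7 deg


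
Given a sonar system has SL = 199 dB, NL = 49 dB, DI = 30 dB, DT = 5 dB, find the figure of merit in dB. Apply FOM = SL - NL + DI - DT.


FOM = SL - NL + DI - DT = 199 - 49 + 30 - 5 = 175

175 dB


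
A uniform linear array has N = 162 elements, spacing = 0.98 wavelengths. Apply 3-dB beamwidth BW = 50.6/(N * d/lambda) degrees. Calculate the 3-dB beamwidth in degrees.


BW = 50.6 / (162 * 0.98) = 50.6 / 158.76 = 0.32

0.32 deg


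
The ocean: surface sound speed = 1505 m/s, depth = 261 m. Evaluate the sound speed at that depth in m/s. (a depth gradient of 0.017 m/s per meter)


1509.437 m/s


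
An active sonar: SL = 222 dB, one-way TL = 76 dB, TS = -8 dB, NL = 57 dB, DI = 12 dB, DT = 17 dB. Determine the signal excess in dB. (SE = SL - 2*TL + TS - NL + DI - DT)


0 dB


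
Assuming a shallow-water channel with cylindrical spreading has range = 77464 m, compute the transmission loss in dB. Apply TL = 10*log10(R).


TL = 10*log10(77464) = 48.89

48.89 dB


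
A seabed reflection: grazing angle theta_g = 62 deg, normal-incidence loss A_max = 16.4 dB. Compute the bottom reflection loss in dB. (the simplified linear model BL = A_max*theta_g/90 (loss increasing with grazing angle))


11.3 dB


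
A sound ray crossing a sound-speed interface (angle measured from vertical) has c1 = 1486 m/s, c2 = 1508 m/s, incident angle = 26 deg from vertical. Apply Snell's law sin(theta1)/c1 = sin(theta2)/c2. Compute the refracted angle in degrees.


26.41 deg


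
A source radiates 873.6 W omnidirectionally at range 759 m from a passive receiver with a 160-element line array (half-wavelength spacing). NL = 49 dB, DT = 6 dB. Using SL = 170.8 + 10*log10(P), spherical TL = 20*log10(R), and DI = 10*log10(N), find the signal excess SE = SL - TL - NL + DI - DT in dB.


109.65 dB


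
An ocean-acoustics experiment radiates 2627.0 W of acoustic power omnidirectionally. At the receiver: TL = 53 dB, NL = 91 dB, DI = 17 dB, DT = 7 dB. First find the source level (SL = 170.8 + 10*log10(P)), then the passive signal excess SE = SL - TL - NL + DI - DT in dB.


Step 1: SL = 170.8 + 10*log10(2627.0) = 204.99 dB
Step 2: SE = SL - TL - NL + DI - DT = 204.99 - 53 - 91 + 17 - 7 = 70.99

70.99 dB


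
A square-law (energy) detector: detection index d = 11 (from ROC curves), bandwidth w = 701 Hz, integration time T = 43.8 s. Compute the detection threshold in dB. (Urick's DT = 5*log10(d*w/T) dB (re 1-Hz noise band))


DT = 5*log10(d*w/T) = 5*log10(11 * 701 / 43.8) = 5*log10(176.05) = 11.23

11.23 dB


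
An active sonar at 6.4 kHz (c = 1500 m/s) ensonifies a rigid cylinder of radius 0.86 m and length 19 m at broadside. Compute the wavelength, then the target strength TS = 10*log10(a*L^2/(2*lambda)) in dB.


Step 1: lambda = c/f = 1500/6400 = 0.23438 m
Step 2: TS = 10*log10(a*L^2/(2*lambda)) = 10*log10(0.86*19^2/(2*0.23438)) = 28.21

28.21 dB


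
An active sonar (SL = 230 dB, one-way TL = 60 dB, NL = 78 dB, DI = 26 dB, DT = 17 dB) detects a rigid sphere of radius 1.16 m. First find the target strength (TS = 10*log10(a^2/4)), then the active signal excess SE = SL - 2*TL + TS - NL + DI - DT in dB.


Step 1: TS = 10*log10(1.16^2/4) = -4.73 dB
Step 2: SE = SL - 2*TL + TS - NL + DI - DT = 230 - 2*60 + (-4.73) - 78 + 26 - 17 = 36.27

36.27 dB


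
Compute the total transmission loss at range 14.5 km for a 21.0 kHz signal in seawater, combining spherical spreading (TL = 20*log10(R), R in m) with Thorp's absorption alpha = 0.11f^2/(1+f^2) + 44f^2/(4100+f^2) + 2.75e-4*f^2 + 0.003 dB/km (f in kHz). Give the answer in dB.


Step 1 (Thorp): alpha = 0.11*441.0/(1+441.0) + 44*441.0/(4100+441.0) + 2.75e-4*441.0 + 0.003 = 4.5071 dB/km
Step 2: TL_spread = 20*log10(14500) = 83.23 dB
Step 3: TL_abs = alpha*R = 4.5071 * 14.5 = 65.35 dB
Step 4: TL_total = 83.23 + 65.35 = 148.58

148.58 dB


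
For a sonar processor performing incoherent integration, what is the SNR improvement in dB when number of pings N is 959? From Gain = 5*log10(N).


Gain = 5*log10(959) = 14.91

14.91 dB
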